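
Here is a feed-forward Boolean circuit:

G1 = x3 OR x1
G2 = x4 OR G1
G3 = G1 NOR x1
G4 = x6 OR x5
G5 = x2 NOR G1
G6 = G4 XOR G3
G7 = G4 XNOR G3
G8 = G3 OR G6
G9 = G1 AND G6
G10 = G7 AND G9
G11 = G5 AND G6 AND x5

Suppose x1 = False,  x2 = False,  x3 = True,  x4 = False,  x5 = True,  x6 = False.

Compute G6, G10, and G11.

G1 = x3 OR x1 = True OR False = True
G3 = G1 NOR x1 = True NOR False = False
G4 = x6 OR x5 = False OR True = True
G5 = x2 NOR G1 = False NOR True = False
G6 = G4 XOR G3 = True XOR False = True
G7 = G4 XNOR G3 = True XNOR False = False
G9 = G1 AND G6 = True AND True = True
G10 = G7 AND G9 = False AND True = False
G11 = G5 AND G6 AND x5 = False AND True AND True = False

G6 = True; G10 = False; G11 = False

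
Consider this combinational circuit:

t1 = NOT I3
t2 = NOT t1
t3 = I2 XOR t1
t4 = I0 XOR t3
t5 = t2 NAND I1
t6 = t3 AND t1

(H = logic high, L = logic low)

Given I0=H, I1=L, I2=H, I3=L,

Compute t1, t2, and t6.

t1 = H; t2 = L; t6 = L

t1 = NOT I3 = NOT L = H
t2 = NOT t1 = NOT H = L
t3 = I2 XOR t1 = H XOR H = L
t6 = t3 AND t1 = L AND H = L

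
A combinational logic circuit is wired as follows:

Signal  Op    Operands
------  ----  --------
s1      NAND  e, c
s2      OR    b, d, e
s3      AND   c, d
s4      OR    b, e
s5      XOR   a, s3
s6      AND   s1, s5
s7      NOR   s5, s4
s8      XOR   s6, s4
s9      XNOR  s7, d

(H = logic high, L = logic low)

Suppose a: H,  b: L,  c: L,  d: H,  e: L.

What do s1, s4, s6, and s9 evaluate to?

s1 = e NAND c = L NAND L = H
s3 = c AND d = L AND H = L
s4 = b OR e = L OR L = L
s5 = a XOR s3 = H XOR L = H
s6 = s1 AND s5 = H AND H = H
s7 = s5 NOR s4 = H NOR L = L
s9 = s7 XNOR d = L XNOR H = L

s1 = H, s4 = L, s6 = H, s9 = L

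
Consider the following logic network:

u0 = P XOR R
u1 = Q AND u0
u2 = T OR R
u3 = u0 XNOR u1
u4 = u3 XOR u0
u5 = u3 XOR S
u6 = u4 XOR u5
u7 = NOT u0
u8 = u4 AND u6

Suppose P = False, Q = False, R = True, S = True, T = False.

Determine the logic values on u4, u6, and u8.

u0 = P XOR R = False XOR True = True
u1 = Q AND u0 = False AND True = False
u3 = u0 XNOR u1 = True XNOR False = False
u4 = u3 XOR u0 = False XOR True = True
u5 = u3 XOR S = False XOR True = True
u6 = u4 XOR u5 = True XOR True = False
u8 = u4 AND u6 = True AND False = False

u4 = True; u6 = False; u8 = False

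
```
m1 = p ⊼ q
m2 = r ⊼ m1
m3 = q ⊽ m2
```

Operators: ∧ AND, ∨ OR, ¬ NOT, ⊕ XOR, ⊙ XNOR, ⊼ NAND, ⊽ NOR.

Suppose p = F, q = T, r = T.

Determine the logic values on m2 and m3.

m2 = F; m3 = F

m1 = p NAND q = F NAND T = T
m2 = r NAND m1 = T NAND T = F
m3 = q NOR m2 = T NOR F = F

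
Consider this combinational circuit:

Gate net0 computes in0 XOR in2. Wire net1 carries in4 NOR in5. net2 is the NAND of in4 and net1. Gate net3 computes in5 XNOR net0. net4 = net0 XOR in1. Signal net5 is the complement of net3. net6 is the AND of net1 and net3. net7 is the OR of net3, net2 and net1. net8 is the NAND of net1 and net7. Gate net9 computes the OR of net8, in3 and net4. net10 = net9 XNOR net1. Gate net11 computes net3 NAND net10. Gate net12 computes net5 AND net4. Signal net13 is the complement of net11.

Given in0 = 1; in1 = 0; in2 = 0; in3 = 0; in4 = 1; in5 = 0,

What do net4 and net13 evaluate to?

net0 = in0 XOR in2 = 1 XOR 0 = 1
net1 = in4 NOR in5 = 1 NOR 0 = 0
net2 = in4 NAND net1 = 1 NAND 0 = 1
net3 = in5 XNOR net0 = 0 XNOR 1 = 0
net4 = net0 XOR in1 = 1 XOR 0 = 1
net7 = net3 OR net2 OR net1 = 0 OR 1 OR 0 = 1
net8 = net1 NAND net7 = 0 NAND 1 = 1
net9 = net8 OR in3 OR net4 = 1 OR 0 OR 1 = 1
net10 = net9 XNOR net1 = 1 XNOR 0 = 0
net11 = net3 NAND net10 = 0 NAND 0 = 1
net13 = NOT net11 = NOT 1 = 0

net4 = 1; net13 = 0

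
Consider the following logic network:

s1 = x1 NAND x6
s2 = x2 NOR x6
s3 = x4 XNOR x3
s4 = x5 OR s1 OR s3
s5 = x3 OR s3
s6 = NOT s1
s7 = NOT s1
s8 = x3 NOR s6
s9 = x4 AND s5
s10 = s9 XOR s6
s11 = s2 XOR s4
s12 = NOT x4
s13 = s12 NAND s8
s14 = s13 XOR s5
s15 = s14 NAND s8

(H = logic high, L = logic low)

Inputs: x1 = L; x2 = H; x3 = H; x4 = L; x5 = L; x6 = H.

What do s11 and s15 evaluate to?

s11 = H, s15 = H

s1 = x1 NAND x6 = L NAND H = H
s2 = x2 NOR x6 = H NOR H = L
s3 = x4 XNOR x3 = L XNOR H = L
s4 = x5 OR s1 OR s3 = L OR H OR L = H
s5 = x3 OR s3 = H OR L = H
s6 = NOT s1 = NOT H = L
s8 = x3 NOR s6 = H NOR L = L
s11 = s2 XOR s4 = L XOR H = H
s12 = NOT x4 = NOT L = H
s13 = s12 NAND s8 = H NAND L = H
s14 = s13 XOR s5 = H XOR H = L
s15 = s14 NAND s8 = L NAND L = H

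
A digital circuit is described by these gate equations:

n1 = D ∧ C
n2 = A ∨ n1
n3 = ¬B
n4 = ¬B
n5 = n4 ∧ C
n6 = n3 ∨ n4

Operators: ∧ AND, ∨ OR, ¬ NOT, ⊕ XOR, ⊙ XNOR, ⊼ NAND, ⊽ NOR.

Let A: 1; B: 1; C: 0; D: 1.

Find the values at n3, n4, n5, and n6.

n3 = 0; n4 = 0; n5 = 0; n6 = 0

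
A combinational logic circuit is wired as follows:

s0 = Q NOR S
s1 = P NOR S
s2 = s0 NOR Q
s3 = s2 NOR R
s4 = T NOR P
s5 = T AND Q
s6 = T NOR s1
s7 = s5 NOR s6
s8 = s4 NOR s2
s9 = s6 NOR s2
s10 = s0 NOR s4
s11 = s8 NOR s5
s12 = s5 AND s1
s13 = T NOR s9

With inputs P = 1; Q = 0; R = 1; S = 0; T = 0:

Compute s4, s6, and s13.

s4 = 0; s6 = 1; s13 = 1

s0 = Q NOR S = 0 NOR 0 = 1
s1 = P NOR S = 1 NOR 0 = 0
s2 = s0 NOR Q = 1 NOR 0 = 0
s4 = T NOR P = 0 NOR 1 = 0
s6 = T NOR s1 = 0 NOR 0 = 1
s9 = s6 NOR s2 = 1 NOR 0 = 0
s13 = T NOR s9 = 0 NOR 0 = 1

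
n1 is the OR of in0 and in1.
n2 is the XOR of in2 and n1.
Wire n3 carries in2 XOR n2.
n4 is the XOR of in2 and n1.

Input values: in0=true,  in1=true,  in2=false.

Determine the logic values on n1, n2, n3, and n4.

n1 = in0 OR in1 = true OR true = true
n2 = in2 XOR n1 = false XOR true = true
n3 = in2 XOR n2 = false XOR true = true
n4 = in2 XOR n1 = false XOR true = true

n1 = true  n2 = true  n3 = true  n4 = true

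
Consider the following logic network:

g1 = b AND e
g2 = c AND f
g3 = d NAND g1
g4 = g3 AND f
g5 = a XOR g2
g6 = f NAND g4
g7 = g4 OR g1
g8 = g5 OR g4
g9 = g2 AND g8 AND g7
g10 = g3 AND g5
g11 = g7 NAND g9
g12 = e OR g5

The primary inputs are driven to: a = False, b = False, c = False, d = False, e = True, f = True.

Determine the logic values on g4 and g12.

g4 = True, g12 = True

g1 = b AND e = False AND True = False
g2 = c AND f = False AND True = False
g3 = d NAND g1 = False NAND False = True
g4 = g3 AND f = True AND True = True
g5 = a XOR g2 = False XOR False = False
g12 = e OR g5 = True OR False = True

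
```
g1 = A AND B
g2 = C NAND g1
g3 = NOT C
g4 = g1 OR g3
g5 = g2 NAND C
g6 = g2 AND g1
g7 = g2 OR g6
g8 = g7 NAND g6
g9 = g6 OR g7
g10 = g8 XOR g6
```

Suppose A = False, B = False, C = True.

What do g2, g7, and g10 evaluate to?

g2 = True, g7 = True, g10 = True

g1 = A AND B = False AND False = False
g2 = C NAND g1 = True NAND False = True
g6 = g2 AND g1 = True AND False = False
g7 = g2 OR g6 = True OR False = True
g8 = g7 NAND g6 = True NAND False = True
g10 = g8 XOR g6 = True XOR False = True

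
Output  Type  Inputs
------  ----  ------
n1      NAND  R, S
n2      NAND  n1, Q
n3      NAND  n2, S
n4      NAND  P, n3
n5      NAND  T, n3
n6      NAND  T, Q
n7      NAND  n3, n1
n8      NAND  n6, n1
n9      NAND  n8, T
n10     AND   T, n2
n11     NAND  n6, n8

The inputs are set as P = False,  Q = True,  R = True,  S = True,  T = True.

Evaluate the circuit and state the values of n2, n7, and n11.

n1 = R NAND S = True NAND True = False
n2 = n1 NAND Q = False NAND True = True
n3 = n2 NAND S = True NAND True = False
n6 = T NAND Q = True NAND True = False
n7 = n3 NAND n1 = False NAND False = True
n8 = n6 NAND n1 = False NAND False = True
n11 = n6 NAND n8 = False NAND True = True

n2 = True; n7 = True; n11 = True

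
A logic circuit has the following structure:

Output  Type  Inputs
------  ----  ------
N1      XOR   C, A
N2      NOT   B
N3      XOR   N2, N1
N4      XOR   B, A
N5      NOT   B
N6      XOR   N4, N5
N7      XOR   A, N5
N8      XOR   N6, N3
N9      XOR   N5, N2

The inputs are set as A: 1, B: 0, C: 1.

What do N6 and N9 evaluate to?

N2 = NOT B = NOT 0 = 1
N4 = B XOR A = 0 XOR 1 = 1
N5 = NOT B = NOT 0 = 1
N6 = N4 XOR N5 = 1 XOR 1 = 0
N9 = N5 XOR N2 = 1 XOR 1 = 0

N6 = 0, N9 = 0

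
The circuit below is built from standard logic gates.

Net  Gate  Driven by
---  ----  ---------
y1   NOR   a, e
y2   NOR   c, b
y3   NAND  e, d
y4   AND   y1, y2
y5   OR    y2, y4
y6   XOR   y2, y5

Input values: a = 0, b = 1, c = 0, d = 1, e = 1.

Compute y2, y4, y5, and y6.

y2 = 0, y4 = 0, y5 = 0, y6 = 0

y1 = a NOR e = 0 NOR 1 = 0
y2 = c NOR b = 0 NOR 1 = 0
y4 = y1 AND y2 = 0 AND 0 = 0
y5 = y2 OR y4 = 0 OR 0 = 0
y6 = y2 XOR y5 = 0 XOR 0 = 0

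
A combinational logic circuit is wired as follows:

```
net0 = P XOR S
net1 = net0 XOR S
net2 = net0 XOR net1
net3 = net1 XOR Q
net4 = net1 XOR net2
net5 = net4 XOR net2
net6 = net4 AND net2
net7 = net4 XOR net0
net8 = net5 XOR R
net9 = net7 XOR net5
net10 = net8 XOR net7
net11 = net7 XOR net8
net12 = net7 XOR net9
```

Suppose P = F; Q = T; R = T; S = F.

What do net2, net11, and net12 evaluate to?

net2 = F  net11 = T  net12 = F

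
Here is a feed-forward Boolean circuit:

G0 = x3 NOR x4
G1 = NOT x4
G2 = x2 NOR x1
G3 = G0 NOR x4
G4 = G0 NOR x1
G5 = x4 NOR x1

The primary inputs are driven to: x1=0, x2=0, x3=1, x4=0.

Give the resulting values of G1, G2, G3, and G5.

G0 = x3 NOR x4 = 1 NOR 0 = 0
G1 = NOT x4 = NOT 0 = 1
G2 = x2 NOR x1 = 0 NOR 0 = 1
G3 = G0 NOR x4 = 0 NOR 0 = 1
G5 = x4 NOR x1 = 0 NOR 0 = 1

G1 = 1  G2 = 1  G3 = 1  G5 = 1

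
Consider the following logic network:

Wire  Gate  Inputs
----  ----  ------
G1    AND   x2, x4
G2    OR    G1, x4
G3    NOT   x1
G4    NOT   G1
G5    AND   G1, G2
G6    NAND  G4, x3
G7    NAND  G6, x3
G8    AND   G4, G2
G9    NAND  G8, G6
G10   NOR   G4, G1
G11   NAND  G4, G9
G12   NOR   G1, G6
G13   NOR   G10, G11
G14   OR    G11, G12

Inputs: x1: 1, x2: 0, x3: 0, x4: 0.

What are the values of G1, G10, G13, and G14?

G1 = x2 AND x4 = 0 AND 0 = 0
G2 = G1 OR x4 = 0 OR 0 = 0
G4 = NOT G1 = NOT 0 = 1
G6 = G4 NAND x3 = 1 NAND 0 = 1
G8 = G4 AND G2 = 1 AND 0 = 0
G9 = G8 NAND G6 = 0 NAND 1 = 1
G10 = G4 NOR G1 = 1 NOR 0 = 0
G11 = G4 NAND G9 = 1 NAND 1 = 0
G12 = G1 NOR G6 = 0 NOR 1 = 0
G13 = G10 NOR G11 = 0 NOR 0 = 1
G14 = G11 OR G12 = 0 OR 0 = 0

G1 = 0, G10 = 0, G13 = 1, G14 = 0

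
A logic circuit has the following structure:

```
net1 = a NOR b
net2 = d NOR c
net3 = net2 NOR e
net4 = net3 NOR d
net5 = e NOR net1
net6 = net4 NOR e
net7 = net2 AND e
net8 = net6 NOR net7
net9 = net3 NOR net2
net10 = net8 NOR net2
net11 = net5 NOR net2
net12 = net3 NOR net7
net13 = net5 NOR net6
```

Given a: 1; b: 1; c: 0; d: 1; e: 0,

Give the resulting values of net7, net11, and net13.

net1 = a NOR b = 1 NOR 1 = 0
net2 = d NOR c = 1 NOR 0 = 0
net3 = net2 NOR e = 0 NOR 0 = 1
net4 = net3 NOR d = 1 NOR 1 = 0
net5 = e NOR net1 = 0 NOR 0 = 1
net6 = net4 NOR e = 0 NOR 0 = 1
net7 = net2 AND e = 0 AND 0 = 0
net11 = net5 NOR net2 = 1 NOR 0 = 0
net13 = net5 NOR net6 = 1 NOR 1 = 0

net7 = 0, net11 = 0, net13 = 0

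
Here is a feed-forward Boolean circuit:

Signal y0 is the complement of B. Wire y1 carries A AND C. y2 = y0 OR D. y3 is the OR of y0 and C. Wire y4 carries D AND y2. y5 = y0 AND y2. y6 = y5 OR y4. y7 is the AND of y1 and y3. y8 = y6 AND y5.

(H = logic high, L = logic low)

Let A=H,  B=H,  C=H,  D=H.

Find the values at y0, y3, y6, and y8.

y0 = NOT B = NOT H = L
y2 = y0 OR D = L OR H = H
y3 = y0 OR C = L OR H = H
y4 = D AND y2 = H AND H = H
y5 = y0 AND y2 = L AND H = L
y6 = y5 OR y4 = L OR H = H
y8 = y6 AND y5 = H AND L = L

y0 = L; y3 = H; y6 = H; y8 = L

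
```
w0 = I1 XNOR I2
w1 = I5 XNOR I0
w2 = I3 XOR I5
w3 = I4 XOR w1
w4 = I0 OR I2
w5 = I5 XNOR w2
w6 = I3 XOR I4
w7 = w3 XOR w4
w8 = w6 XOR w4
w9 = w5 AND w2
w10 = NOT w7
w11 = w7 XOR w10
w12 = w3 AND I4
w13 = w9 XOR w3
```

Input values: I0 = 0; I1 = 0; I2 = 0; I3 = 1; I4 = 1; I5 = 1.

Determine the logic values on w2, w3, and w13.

w2 = 0, w3 = 1, w13 = 1

w1 = I5 XNOR I0 = 1 XNOR 0 = 0
w2 = I3 XOR I5 = 1 XOR 1 = 0
w3 = I4 XOR w1 = 1 XOR 0 = 1
w5 = I5 XNOR w2 = 1 XNOR 0 = 0
w9 = w5 AND w2 = 0 AND 0 = 0
w13 = w9 XOR w3 = 0 XOR 1 = 1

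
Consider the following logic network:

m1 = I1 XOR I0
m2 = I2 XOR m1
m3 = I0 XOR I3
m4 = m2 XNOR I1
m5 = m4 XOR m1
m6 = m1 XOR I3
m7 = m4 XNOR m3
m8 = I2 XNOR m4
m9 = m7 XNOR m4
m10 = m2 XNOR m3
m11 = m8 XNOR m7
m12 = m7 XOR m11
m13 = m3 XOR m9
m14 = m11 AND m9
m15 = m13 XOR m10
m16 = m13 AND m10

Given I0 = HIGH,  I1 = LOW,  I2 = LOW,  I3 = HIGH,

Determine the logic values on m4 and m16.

m4 = LOW, m16 = LOW

m1 = I1 XOR I0 = LOW XOR HIGH = HIGH
m2 = I2 XOR m1 = LOW XOR HIGH = HIGH
m3 = I0 XOR I3 = HIGH XOR HIGH = LOW
m4 = m2 XNOR I1 = HIGH XNOR LOW = LOW
m7 = m4 XNOR m3 = LOW XNOR LOW = HIGH
m9 = m7 XNOR m4 = HIGH XNOR LOW = LOW
m10 = m2 XNOR m3 = HIGH XNOR LOW = LOW
m13 = m3 XOR m9 = LOW XOR LOW = LOW
m16 = m13 AND m10 = LOW AND LOW = LOW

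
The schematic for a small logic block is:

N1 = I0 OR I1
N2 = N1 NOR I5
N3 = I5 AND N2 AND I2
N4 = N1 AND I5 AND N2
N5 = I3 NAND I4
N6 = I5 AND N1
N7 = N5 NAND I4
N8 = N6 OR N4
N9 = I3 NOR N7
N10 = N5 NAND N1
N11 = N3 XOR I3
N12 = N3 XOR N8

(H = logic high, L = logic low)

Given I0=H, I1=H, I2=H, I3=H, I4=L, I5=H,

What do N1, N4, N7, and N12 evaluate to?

N1 = H, N4 = L, N7 = H, N12 = H

N1 = I0 OR I1 = H OR H = H
N2 = N1 NOR I5 = H NOR H = L
N3 = I5 AND N2 AND I2 = H AND L AND H = L
N4 = N1 AND I5 AND N2 = H AND H AND L = L
N5 = I3 NAND I4 = H NAND L = H
N6 = I5 AND N1 = H AND H = H
N7 = N5 NAND I4 = H NAND L = H
N8 = N6 OR N4 = H OR L = H
N12 = N3 XOR N8 = L XOR H = H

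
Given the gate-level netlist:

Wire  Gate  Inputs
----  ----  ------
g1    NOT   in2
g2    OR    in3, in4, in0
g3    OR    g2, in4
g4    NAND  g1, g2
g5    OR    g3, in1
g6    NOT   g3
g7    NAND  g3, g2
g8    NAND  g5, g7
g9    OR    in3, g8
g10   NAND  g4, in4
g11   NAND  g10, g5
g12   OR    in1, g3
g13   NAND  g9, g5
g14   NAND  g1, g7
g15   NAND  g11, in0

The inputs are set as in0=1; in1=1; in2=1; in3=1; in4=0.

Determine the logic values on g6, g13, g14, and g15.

g1 = NOT in2 = NOT 1 = 0
g2 = in3 OR in4 OR in0 = 1 OR 0 OR 1 = 1
g3 = g2 OR in4 = 1 OR 0 = 1
g4 = g1 NAND g2 = 0 NAND 1 = 1
g5 = g3 OR in1 = 1 OR 1 = 1
g6 = NOT g3 = NOT 1 = 0
g7 = g3 NAND g2 = 1 NAND 1 = 0
g8 = g5 NAND g7 = 1 NAND 0 = 1
g9 = in3 OR g8 = 1 OR 1 = 1
g10 = g4 NAND in4 = 1 NAND 0 = 1
g11 = g10 NAND g5 = 1 NAND 1 = 0
g13 = g9 NAND g5 = 1 NAND 1 = 0
g14 = g1 NAND g7 = 0 NAND 0 = 1
g15 = g11 NAND in0 = 0 NAND 1 = 1

g6 = 0  g13 = 0  g14 = 1  g15 = 1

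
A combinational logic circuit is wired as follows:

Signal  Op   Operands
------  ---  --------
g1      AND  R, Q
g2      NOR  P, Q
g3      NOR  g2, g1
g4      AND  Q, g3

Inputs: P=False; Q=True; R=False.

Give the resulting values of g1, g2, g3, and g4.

g1 = False, g2 = False, g3 = True, g4 = True

g1 = R AND Q = False AND True = False
g2 = P NOR Q = False NOR True = False
g3 = g2 NOR g1 = False NOR False = True
g4 = Q AND g3 = True AND True = True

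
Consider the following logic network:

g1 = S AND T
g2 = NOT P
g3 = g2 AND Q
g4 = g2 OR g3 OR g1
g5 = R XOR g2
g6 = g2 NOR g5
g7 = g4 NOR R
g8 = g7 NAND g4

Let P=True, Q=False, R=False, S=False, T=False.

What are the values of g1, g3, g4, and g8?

g1 = False; g3 = False; g4 = False; g8 = True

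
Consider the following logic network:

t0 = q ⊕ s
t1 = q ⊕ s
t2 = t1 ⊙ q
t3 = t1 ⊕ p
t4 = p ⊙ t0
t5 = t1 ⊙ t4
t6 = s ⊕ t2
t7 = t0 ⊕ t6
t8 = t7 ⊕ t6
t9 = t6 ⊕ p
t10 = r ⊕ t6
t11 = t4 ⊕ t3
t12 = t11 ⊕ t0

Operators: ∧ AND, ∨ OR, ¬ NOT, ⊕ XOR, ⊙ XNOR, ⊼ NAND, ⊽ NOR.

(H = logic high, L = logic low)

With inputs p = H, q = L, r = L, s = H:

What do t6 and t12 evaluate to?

t6 = H  t12 = L

t0 = q XOR s = L XOR H = H
t1 = q XOR s = L XOR H = H
t2 = t1 XNOR q = H XNOR L = L
t3 = t1 XOR p = H XOR H = L
t4 = p XNOR t0 = H XNOR H = H
t6 = s XOR t2 = H XOR L = H
t11 = t4 XOR t3 = H XOR L = H
t12 = t11 XOR t0 = H XOR H = L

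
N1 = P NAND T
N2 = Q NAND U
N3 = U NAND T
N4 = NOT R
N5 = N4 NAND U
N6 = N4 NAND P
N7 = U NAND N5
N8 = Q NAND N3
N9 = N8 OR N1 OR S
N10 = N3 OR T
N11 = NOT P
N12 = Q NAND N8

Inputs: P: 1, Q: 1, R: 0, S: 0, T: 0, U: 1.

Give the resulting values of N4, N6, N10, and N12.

N3 = U NAND T = 1 NAND 0 = 1
N4 = NOT R = NOT 0 = 1
N6 = N4 NAND P = 1 NAND 1 = 0
N8 = Q NAND N3 = 1 NAND 1 = 0
N10 = N3 OR T = 1 OR 0 = 1
N12 = Q NAND N8 = 1 NAND 0 = 1

N4 = 1  N6 = 0  N10 = 1  N12 = 1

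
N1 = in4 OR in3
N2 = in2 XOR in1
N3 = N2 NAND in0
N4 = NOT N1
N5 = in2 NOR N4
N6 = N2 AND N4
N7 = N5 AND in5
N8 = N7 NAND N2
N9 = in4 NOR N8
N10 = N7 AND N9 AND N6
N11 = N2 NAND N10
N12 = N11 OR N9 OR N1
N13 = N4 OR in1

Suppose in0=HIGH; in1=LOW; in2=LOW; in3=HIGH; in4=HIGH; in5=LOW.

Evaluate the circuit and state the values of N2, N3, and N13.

N2 = LOW; N3 = HIGH; N13 = LOW

N1 = in4 OR in3 = HIGH OR HIGH = HIGH
N2 = in2 XOR in1 = LOW XOR LOW = LOW
N3 = N2 NAND in0 = LOW NAND HIGH = HIGH
N4 = NOT N1 = NOT HIGH = LOW
N13 = N4 OR in1 = LOW OR LOW = LOW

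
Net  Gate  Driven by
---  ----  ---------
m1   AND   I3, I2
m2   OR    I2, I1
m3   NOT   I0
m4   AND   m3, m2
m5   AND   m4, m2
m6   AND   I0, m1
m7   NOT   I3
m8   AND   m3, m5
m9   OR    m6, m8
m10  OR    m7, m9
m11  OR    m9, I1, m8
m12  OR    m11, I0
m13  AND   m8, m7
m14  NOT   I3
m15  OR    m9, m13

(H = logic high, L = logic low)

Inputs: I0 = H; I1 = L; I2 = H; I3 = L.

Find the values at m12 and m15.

m12 = H; m15 = L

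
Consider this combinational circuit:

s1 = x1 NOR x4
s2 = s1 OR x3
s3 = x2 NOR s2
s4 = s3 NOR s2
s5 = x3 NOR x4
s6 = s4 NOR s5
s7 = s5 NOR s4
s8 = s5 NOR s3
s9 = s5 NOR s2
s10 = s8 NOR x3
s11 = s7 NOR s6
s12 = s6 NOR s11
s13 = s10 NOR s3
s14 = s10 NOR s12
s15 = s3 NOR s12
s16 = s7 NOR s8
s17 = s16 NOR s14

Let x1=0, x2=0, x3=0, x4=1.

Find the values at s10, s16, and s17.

s10 = 1, s16 = 0, s17 = 1

s1 = x1 NOR x4 = 0 NOR 1 = 0
s2 = s1 OR x3 = 0 OR 0 = 0
s3 = x2 NOR s2 = 0 NOR 0 = 1
s4 = s3 NOR s2 = 1 NOR 0 = 0
s5 = x3 NOR x4 = 0 NOR 1 = 0
s6 = s4 NOR s5 = 0 NOR 0 = 1
s7 = s5 NOR s4 = 0 NOR 0 = 1
s8 = s5 NOR s3 = 0 NOR 1 = 0
s10 = s8 NOR x3 = 0 NOR 0 = 1
s11 = s7 NOR s6 = 1 NOR 1 = 0
s12 = s6 NOR s11 = 1 NOR 0 = 0
s14 = s10 NOR s12 = 1 NOR 0 = 0
s16 = s7 NOR s8 = 1 NOR 0 = 0
s17 = s16 NOR s14 = 0 NOR 0 = 1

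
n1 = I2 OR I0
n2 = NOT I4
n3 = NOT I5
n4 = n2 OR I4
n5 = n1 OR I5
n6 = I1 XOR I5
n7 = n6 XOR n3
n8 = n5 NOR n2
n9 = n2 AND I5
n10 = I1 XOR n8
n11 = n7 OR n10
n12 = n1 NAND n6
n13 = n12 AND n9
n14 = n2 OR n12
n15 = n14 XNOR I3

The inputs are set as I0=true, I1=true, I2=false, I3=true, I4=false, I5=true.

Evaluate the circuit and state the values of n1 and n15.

n1 = I2 OR I0 = false OR true = true
n2 = NOT I4 = NOT false = true
n6 = I1 XOR I5 = true XOR true = false
n12 = n1 NAND n6 = true NAND false = true
n14 = n2 OR n12 = true OR true = true
n15 = n14 XNOR I3 = true XNOR true = true

n1 = true  n15 = true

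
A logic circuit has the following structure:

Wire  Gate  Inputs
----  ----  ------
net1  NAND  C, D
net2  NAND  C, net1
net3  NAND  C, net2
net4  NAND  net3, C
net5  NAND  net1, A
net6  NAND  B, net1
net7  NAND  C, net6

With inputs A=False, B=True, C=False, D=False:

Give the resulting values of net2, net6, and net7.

net2 = True  net6 = False  net7 = True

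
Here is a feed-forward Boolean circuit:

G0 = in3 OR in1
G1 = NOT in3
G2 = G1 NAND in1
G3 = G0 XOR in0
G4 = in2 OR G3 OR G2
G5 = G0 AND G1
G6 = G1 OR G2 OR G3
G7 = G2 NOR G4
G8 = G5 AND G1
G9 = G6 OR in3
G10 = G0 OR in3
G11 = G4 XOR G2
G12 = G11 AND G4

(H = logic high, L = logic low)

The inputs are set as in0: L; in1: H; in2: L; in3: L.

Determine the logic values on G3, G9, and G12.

G3 = H  G9 = H  G12 = H

G0 = in3 OR in1 = L OR H = H
G1 = NOT in3 = NOT L = H
G2 = G1 NAND in1 = H NAND H = L
G3 = G0 XOR in0 = H XOR L = H
G4 = in2 OR G3 OR G2 = L OR H OR L = H
G6 = G1 OR G2 OR G3 = H OR L OR H = H
G9 = G6 OR in3 = H OR L = H
G11 = G4 XOR G2 = H XOR L = H
G12 = G11 AND G4 = H AND H = H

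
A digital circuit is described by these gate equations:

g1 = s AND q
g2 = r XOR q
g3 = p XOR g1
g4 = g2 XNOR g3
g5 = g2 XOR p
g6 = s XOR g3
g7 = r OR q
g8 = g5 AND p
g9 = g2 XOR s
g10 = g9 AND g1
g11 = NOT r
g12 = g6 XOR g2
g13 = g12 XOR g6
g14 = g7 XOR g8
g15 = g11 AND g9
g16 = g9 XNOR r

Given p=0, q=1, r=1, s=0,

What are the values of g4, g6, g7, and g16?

g4 = 1, g6 = 0, g7 = 1, g16 = 0

g1 = s AND q = 0 AND 1 = 0
g2 = r XOR q = 1 XOR 1 = 0
g3 = p XOR g1 = 0 XOR 0 = 0
g4 = g2 XNOR g3 = 0 XNOR 0 = 1
g6 = s XOR g3 = 0 XOR 0 = 0
g7 = r OR q = 1 OR 1 = 1
g9 = g2 XOR s = 0 XOR 0 = 0
g16 = g9 XNOR r = 0 XNOR 1 = 0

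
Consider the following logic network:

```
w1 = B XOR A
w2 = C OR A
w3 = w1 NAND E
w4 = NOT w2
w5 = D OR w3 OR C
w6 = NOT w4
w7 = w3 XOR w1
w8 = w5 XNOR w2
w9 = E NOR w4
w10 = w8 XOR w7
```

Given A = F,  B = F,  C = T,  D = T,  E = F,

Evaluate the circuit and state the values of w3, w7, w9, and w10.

w1 = B XOR A = F XOR F = F
w2 = C OR A = T OR F = T
w3 = w1 NAND E = F NAND F = T
w4 = NOT w2 = NOT T = F
w5 = D OR w3 OR C = T OR T OR T = T
w7 = w3 XOR w1 = T XOR F = T
w8 = w5 XNOR w2 = T XNOR T = T
w9 = E NOR w4 = F NOR F = T
w10 = w8 XOR w7 = T XOR T = F

w3 = T, w7 = T, w9 = T, w10 = F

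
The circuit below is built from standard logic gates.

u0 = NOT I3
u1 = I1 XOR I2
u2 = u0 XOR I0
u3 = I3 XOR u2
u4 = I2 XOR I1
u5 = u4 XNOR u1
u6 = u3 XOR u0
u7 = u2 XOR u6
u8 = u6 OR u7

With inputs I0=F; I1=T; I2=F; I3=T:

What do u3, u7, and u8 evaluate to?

u0 = NOT I3 = NOT T = F
u2 = u0 XOR I0 = F XOR F = F
u3 = I3 XOR u2 = T XOR F = T
u6 = u3 XOR u0 = T XOR F = T
u7 = u2 XOR u6 = F XOR T = T
u8 = u6 OR u7 = T OR T = T

u3 = T, u7 = T, u8 = T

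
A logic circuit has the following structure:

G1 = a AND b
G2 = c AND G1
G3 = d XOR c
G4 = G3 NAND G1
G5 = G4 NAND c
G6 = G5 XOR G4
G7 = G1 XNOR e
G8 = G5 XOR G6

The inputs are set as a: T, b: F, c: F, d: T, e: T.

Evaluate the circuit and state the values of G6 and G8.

G1 = a AND b = T AND F = F
G3 = d XOR c = T XOR F = T
G4 = G3 NAND G1 = T NAND F = T
G5 = G4 NAND c = T NAND F = T
G6 = G5 XOR G4 = T XOR T = F
G8 = G5 XOR G6 = T XOR F = T

G6 = F  G8 = T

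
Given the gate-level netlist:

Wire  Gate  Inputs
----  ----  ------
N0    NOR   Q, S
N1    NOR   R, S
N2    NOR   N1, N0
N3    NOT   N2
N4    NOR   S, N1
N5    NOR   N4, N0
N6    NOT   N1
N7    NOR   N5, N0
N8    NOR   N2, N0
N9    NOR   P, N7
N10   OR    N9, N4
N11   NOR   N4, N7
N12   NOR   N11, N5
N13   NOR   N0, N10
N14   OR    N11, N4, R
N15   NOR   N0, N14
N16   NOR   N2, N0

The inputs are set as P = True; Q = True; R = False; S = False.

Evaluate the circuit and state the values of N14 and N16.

N14 = True  N16 = True

N0 = Q NOR S = True NOR False = False
N1 = R NOR S = False NOR False = True
N2 = N1 NOR N0 = True NOR False = False
N4 = S NOR N1 = False NOR True = False
N5 = N4 NOR N0 = False NOR False = True
N7 = N5 NOR N0 = True NOR False = False
N11 = N4 NOR N7 = False NOR False = True
N14 = N11 OR N4 OR R = True OR False OR False = True
N16 = N2 NOR N0 = False NOR False = True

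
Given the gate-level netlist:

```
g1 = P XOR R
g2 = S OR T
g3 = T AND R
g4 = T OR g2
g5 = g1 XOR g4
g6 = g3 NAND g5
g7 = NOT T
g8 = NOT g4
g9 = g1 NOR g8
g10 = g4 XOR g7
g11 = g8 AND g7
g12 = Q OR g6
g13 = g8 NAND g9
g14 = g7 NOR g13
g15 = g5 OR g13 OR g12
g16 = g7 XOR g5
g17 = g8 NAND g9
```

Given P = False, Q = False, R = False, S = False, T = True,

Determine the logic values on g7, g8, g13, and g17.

g1 = P XOR R = False XOR False = False
g2 = S OR T = False OR True = True
g4 = T OR g2 = True OR True = True
g7 = NOT T = NOT True = False
g8 = NOT g4 = NOT True = False
g9 = g1 NOR g8 = False NOR False = True
g13 = g8 NAND g9 = False NAND True = True
g17 = g8 NAND g9 = False NAND True = True

g7 = False, g8 = False, g13 = True, g17 = True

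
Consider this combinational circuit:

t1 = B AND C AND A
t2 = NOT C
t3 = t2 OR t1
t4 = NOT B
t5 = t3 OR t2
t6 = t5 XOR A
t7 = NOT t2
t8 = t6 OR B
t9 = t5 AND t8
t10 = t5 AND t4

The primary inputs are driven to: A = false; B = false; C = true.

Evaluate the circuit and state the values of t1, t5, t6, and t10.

t1 = false  t5 = false  t6 = false  t10 = false

t1 = B AND C AND A = false AND true AND false = false
t2 = NOT C = NOT true = false
t3 = t2 OR t1 = false OR false = false
t4 = NOT B = NOT false = true
t5 = t3 OR t2 = false OR false = false
t6 = t5 XOR A = false XOR false = false
t10 = t5 AND t4 = false AND true = false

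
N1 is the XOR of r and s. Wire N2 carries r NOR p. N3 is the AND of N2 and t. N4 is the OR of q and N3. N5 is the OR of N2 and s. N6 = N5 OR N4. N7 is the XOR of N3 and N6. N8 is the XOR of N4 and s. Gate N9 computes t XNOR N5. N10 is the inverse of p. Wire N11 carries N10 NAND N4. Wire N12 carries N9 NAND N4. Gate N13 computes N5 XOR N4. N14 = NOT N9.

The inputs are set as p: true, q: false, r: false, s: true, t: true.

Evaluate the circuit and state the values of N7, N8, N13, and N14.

N2 = r NOR p = false NOR true = false
N3 = N2 AND t = false AND true = false
N4 = q OR N3 = false OR false = false
N5 = N2 OR s = false OR true = true
N6 = N5 OR N4 = true OR false = true
N7 = N3 XOR N6 = false XOR true = true
N8 = N4 XOR s = false XOR true = true
N9 = t XNOR N5 = true XNOR true = true
N13 = N5 XOR N4 = true XOR false = true
N14 = NOT N9 = NOT true = false

N7 = true, N8 = true, N13 = true, N14 = false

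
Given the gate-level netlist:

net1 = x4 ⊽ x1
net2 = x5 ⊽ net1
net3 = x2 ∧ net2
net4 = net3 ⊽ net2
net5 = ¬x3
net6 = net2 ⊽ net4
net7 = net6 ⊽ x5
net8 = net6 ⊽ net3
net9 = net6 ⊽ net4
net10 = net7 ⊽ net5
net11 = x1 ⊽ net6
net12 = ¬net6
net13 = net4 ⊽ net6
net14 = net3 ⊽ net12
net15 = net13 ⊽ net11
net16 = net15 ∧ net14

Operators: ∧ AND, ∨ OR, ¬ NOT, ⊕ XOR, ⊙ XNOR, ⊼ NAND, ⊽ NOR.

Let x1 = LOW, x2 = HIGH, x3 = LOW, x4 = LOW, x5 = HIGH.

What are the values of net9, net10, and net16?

net9 = LOW, net10 = LOW, net16 = LOW

net1 = x4 NOR x1 = LOW NOR LOW = HIGH
net2 = x5 NOR net1 = HIGH NOR HIGH = LOW
net3 = x2 AND net2 = HIGH AND LOW = LOW
net4 = net3 NOR net2 = LOW NOR LOW = HIGH
net5 = NOT x3 = NOT LOW = HIGH
net6 = net2 NOR net4 = LOW NOR HIGH = LOW
net7 = net6 NOR x5 = LOW NOR HIGH = LOW
net9 = net6 NOR net4 = LOW NOR HIGH = LOW
net10 = net7 NOR net5 = LOW NOR HIGH = LOW
net11 = x1 NOR net6 = LOW NOR LOW = HIGH
net12 = NOT net6 = NOT LOW = HIGH
net13 = net4 NOR net6 = HIGH NOR LOW = LOW
net14 = net3 NOR net12 = LOW NOR HIGH = LOW
net15 = net13 NOR net11 = LOW NOR HIGH = LOW
net16 = net15 AND net14 = LOW AND LOW = LOW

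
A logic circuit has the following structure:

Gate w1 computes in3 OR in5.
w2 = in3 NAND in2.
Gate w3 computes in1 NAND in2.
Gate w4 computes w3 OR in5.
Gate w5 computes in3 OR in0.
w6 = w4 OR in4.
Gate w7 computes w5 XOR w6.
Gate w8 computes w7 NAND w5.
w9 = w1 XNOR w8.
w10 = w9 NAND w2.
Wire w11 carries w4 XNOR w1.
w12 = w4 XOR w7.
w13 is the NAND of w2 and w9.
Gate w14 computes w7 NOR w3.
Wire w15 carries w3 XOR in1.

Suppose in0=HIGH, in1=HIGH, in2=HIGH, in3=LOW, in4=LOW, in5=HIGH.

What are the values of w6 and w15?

w6 = HIGH, w15 = HIGH

w3 = in1 NAND in2 = HIGH NAND HIGH = LOW
w4 = w3 OR in5 = LOW OR HIGH = HIGH
w6 = w4 OR in4 = HIGH OR LOW = HIGH
w15 = w3 XOR in1 = LOW XOR HIGH = HIGH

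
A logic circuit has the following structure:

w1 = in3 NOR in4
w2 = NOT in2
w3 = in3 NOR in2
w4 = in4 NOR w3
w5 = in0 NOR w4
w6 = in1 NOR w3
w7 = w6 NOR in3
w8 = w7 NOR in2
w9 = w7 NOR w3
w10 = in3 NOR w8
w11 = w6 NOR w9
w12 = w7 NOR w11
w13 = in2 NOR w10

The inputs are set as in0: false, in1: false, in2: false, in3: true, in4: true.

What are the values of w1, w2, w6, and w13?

w1 = false, w2 = true, w6 = true, w13 = true

w1 = in3 NOR in4 = true NOR true = false
w2 = NOT in2 = NOT false = true
w3 = in3 NOR in2 = true NOR false = false
w6 = in1 NOR w3 = false NOR false = true
w7 = w6 NOR in3 = true NOR true = false
w8 = w7 NOR in2 = false NOR false = true
w10 = in3 NOR w8 = true NOR true = false
w13 = in2 NOR w10 = false NOR false = true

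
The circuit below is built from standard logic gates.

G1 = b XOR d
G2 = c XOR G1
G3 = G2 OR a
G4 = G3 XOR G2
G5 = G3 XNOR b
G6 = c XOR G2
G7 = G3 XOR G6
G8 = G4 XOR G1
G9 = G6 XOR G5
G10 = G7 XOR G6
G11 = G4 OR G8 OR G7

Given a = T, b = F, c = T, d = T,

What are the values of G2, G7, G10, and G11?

G2 = F, G7 = F, G10 = T, G11 = T

G1 = b XOR d = F XOR T = T
G2 = c XOR G1 = T XOR T = F
G3 = G2 OR a = F OR T = T
G4 = G3 XOR G2 = T XOR F = T
G6 = c XOR G2 = T XOR F = T
G7 = G3 XOR G6 = T XOR T = F
G8 = G4 XOR G1 = T XOR T = F
G10 = G7 XOR G6 = F XOR T = T
G11 = G4 OR G8 OR G7 = T OR F OR F = T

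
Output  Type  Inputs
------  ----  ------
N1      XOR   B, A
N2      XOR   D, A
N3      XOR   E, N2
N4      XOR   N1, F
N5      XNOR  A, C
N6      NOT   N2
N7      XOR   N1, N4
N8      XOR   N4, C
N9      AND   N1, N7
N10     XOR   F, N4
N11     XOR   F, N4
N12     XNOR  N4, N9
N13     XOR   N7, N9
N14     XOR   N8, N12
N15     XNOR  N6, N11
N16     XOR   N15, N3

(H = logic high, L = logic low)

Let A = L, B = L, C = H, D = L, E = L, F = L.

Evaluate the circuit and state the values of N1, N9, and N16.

N1 = B XOR A = L XOR L = L
N2 = D XOR A = L XOR L = L
N3 = E XOR N2 = L XOR L = L
N4 = N1 XOR F = L XOR L = L
N6 = NOT N2 = NOT L = H
N7 = N1 XOR N4 = L XOR L = L
N9 = N1 AND N7 = L AND L = L
N11 = F XOR N4 = L XOR L = L
N15 = N6 XNOR N11 = H XNOR L = L
N16 = N15 XOR N3 = L XOR L = L

N1 = L  N9 = L  N16 = L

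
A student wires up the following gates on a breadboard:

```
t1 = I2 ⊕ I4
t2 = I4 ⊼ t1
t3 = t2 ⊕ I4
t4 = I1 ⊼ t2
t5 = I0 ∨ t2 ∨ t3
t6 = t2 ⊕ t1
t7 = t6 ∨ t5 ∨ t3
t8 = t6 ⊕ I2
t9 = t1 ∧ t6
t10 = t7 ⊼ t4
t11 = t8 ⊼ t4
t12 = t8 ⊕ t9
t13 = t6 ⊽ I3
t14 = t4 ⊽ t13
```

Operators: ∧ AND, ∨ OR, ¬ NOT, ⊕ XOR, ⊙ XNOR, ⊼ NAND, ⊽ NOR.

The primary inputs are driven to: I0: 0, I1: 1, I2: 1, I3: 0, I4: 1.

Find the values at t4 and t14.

t4 = 0, t14 = 1

t1 = I2 XOR I4 = 1 XOR 1 = 0
t2 = I4 NAND t1 = 1 NAND 0 = 1
t4 = I1 NAND t2 = 1 NAND 1 = 0
t6 = t2 XOR t1 = 1 XOR 0 = 1
t13 = t6 NOR I3 = 1 NOR 0 = 0
t14 = t4 NOR t13 = 0 NOR 0 = 1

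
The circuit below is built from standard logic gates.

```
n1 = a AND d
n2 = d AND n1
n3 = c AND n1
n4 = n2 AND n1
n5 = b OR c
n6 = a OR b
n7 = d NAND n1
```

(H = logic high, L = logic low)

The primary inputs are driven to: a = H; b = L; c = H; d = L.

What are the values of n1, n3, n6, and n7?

n1 = L, n3 = L, n6 = H, n7 = H

n1 = a AND d = H AND L = L
n3 = c AND n1 = H AND L = L
n6 = a OR b = H OR L = H
n7 = d NAND n1 = L NAND L = H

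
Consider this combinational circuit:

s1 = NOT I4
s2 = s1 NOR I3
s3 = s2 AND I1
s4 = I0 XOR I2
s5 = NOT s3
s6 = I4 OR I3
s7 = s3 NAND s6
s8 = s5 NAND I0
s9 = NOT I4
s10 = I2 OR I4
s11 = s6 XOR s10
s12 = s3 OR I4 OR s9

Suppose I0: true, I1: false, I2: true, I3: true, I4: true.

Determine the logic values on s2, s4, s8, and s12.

s2 = false, s4 = false, s8 = false, s12 = true

s1 = NOT I4 = NOT true = false
s2 = s1 NOR I3 = false NOR true = false
s3 = s2 AND I1 = false AND false = false
s4 = I0 XOR I2 = true XOR true = false
s5 = NOT s3 = NOT false = true
s8 = s5 NAND I0 = true NAND true = false
s9 = NOT I4 = NOT true = false
s12 = s3 OR I4 OR s9 = false OR true OR false = true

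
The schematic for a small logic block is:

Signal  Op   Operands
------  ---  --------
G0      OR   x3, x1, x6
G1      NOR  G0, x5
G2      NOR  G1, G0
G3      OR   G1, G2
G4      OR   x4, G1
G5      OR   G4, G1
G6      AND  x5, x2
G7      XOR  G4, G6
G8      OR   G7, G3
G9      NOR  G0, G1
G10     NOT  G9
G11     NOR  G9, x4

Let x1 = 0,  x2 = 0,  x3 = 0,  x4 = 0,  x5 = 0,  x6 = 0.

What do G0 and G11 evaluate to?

G0 = 0  G11 = 1

G0 = x3 OR x1 OR x6 = 0 OR 0 OR 0 = 0
G1 = G0 NOR x5 = 0 NOR 0 = 1
G9 = G0 NOR G1 = 0 NOR 1 = 0
G11 = G9 NOR x4 = 0 NOR 0 = 1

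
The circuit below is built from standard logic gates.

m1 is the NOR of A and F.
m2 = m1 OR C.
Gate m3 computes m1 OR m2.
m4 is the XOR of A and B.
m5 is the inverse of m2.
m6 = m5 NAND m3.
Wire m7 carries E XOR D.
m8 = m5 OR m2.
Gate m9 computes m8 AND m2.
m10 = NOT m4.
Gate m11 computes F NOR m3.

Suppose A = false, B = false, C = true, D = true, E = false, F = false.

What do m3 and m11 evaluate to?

m1 = A NOR F = false NOR false = true
m2 = m1 OR C = true OR true = true
m3 = m1 OR m2 = true OR true = true
m11 = F NOR m3 = false NOR true = false

m3 = true  m11 = false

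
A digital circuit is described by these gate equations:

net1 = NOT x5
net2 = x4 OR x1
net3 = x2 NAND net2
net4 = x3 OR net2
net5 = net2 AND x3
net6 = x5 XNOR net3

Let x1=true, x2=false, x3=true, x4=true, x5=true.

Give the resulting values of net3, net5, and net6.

net3 = true, net5 = true, net6 = true

net2 = x4 OR x1 = true OR true = true
net3 = x2 NAND net2 = false NAND true = true
net5 = net2 AND x3 = true AND true = true
net6 = x5 XNOR net3 = true XNOR true = true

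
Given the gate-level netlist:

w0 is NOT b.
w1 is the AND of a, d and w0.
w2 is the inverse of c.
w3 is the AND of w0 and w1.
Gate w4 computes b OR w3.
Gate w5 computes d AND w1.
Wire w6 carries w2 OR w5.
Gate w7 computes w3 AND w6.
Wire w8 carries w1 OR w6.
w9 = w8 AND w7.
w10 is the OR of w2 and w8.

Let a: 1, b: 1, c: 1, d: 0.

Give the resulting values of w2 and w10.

w2 = 0, w10 = 0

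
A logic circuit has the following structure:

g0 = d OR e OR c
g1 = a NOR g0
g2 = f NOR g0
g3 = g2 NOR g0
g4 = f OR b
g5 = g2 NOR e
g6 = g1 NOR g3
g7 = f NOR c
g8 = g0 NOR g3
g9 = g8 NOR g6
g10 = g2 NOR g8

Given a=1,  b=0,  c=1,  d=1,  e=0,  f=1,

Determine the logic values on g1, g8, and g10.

g0 = d OR e OR c = 1 OR 0 OR 1 = 1
g1 = a NOR g0 = 1 NOR 1 = 0
g2 = f NOR g0 = 1 NOR 1 = 0
g3 = g2 NOR g0 = 0 NOR 1 = 0
g8 = g0 NOR g3 = 1 NOR 0 = 0
g10 = g2 NOR g8 = 0 NOR 0 = 1

g1 = 0; g8 = 0; g10 = 1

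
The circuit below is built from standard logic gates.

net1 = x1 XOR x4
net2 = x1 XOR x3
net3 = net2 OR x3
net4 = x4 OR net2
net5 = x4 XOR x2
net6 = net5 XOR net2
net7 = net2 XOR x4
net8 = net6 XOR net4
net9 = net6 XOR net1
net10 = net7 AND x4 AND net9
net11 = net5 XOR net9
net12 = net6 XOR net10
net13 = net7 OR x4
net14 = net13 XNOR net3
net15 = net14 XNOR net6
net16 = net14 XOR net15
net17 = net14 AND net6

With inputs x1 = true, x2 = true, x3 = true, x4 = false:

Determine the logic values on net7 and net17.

net7 = false  net17 = false

net2 = x1 XOR x3 = true XOR true = false
net3 = net2 OR x3 = false OR true = true
net5 = x4 XOR x2 = false XOR true = true
net6 = net5 XOR net2 = true XOR false = true
net7 = net2 XOR x4 = false XOR false = false
net13 = net7 OR x4 = false OR false = false
net14 = net13 XNOR net3 = false XNOR true = false
net17 = net14 AND net6 = false AND true = false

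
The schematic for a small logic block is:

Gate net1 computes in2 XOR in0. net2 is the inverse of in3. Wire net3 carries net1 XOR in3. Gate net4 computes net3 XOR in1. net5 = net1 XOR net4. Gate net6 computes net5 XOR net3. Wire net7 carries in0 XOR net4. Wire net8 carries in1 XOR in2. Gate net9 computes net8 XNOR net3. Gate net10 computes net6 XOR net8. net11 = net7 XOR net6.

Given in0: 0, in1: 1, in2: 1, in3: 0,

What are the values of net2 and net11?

net1 = in2 XOR in0 = 1 XOR 0 = 1
net2 = NOT in3 = NOT 0 = 1
net3 = net1 XOR in3 = 1 XOR 0 = 1
net4 = net3 XOR in1 = 1 XOR 1 = 0
net5 = net1 XOR net4 = 1 XOR 0 = 1
net6 = net5 XOR net3 = 1 XOR 1 = 0
net7 = in0 XOR net4 = 0 XOR 0 = 0
net11 = net7 XOR net6 = 0 XOR 0 = 0

net2 = 1  net11 = 0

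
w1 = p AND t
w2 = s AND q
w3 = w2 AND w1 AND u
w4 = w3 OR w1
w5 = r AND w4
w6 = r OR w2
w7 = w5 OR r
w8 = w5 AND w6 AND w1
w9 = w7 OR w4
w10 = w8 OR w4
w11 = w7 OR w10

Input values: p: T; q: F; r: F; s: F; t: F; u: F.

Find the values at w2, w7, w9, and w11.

w1 = p AND t = T AND F = F
w2 = s AND q = F AND F = F
w3 = w2 AND w1 AND u = F AND F AND F = F
w4 = w3 OR w1 = F OR F = F
w5 = r AND w4 = F AND F = F
w6 = r OR w2 = F OR F = F
w7 = w5 OR r = F OR F = F
w8 = w5 AND w6 AND w1 = F AND F AND F = F
w9 = w7 OR w4 = F OR F = F
w10 = w8 OR w4 = F OR F = F
w11 = w7 OR w10 = F OR F = F

w2 = F, w7 = F, w9 = F, w11 = F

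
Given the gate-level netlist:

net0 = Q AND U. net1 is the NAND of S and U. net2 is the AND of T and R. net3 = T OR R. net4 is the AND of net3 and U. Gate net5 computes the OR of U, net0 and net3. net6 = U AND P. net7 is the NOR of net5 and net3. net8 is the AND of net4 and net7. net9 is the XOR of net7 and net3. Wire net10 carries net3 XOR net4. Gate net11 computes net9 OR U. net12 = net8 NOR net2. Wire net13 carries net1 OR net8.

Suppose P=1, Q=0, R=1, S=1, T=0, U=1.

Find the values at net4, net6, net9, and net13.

net4 = 1, net6 = 1, net9 = 1, net13 = 0

net0 = Q AND U = 0 AND 1 = 0
net1 = S NAND U = 1 NAND 1 = 0
net3 = T OR R = 0 OR 1 = 1
net4 = net3 AND U = 1 AND 1 = 1
net5 = U OR net0 OR net3 = 1 OR 0 OR 1 = 1
net6 = U AND P = 1 AND 1 = 1
net7 = net5 NOR net3 = 1 NOR 1 = 0
net8 = net4 AND net7 = 1 AND 0 = 0
net9 = net7 XOR net3 = 0 XOR 1 = 1
net13 = net1 OR net8 = 0 OR 0 = 0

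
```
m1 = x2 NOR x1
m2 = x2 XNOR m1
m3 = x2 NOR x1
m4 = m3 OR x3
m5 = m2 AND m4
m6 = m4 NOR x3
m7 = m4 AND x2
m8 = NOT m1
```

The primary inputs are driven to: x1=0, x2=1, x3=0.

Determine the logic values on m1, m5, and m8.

m1 = 0; m5 = 0; m8 = 1

m1 = x2 NOR x1 = 1 NOR 0 = 0
m2 = x2 XNOR m1 = 1 XNOR 0 = 0
m3 = x2 NOR x1 = 1 NOR 0 = 0
m4 = m3 OR x3 = 0 OR 0 = 0
m5 = m2 AND m4 = 0 AND 0 = 0
m8 = NOT m1 = NOT 0 = 1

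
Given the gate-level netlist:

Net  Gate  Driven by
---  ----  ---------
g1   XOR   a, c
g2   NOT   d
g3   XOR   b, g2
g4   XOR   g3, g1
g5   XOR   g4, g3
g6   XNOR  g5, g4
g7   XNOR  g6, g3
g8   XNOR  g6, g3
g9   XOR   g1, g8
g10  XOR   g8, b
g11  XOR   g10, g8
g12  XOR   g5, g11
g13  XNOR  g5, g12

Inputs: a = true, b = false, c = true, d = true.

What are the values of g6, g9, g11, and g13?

g1 = a XOR c = true XOR true = false
g2 = NOT d = NOT true = false
g3 = b XOR g2 = false XOR false = false
g4 = g3 XOR g1 = false XOR false = false
g5 = g4 XOR g3 = false XOR false = false
g6 = g5 XNOR g4 = false XNOR false = true
g8 = g6 XNOR g3 = true XNOR false = false
g9 = g1 XOR g8 = false XOR false = false
g10 = g8 XOR b = false XOR false = false
g11 = g10 XOR g8 = false XOR false = false
g12 = g5 XOR g11 = false XOR false = false
g13 = g5 XNOR g12 = false XNOR false = true

g6 = true, g9 = false, g11 = false, g13 = true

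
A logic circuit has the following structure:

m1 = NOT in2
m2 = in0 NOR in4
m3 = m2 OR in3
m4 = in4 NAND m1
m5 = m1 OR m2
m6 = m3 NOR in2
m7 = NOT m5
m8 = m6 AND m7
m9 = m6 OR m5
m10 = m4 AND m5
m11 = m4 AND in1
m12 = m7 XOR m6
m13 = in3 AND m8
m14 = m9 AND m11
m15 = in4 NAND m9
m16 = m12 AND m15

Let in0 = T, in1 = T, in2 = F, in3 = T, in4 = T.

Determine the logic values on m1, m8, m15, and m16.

m1 = NOT in2 = NOT F = T
m2 = in0 NOR in4 = T NOR T = F
m3 = m2 OR in3 = F OR T = T
m5 = m1 OR m2 = T OR F = T
m6 = m3 NOR in2 = T NOR F = F
m7 = NOT m5 = NOT T = F
m8 = m6 AND m7 = F AND F = F
m9 = m6 OR m5 = F OR T = T
m12 = m7 XOR m6 = F XOR F = F
m15 = in4 NAND m9 = T NAND T = F
m16 = m12 AND m15 = F AND F = F

m1 = T, m8 = F, m15 = F, m16 = F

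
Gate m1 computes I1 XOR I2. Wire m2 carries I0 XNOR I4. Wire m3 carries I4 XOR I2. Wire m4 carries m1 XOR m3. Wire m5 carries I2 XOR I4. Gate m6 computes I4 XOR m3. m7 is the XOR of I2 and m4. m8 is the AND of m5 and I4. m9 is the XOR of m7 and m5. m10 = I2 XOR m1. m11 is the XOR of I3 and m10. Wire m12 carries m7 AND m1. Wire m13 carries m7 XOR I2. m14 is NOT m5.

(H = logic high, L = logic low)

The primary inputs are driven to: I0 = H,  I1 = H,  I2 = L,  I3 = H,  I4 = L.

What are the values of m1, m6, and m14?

m1 = H, m6 = L, m14 = H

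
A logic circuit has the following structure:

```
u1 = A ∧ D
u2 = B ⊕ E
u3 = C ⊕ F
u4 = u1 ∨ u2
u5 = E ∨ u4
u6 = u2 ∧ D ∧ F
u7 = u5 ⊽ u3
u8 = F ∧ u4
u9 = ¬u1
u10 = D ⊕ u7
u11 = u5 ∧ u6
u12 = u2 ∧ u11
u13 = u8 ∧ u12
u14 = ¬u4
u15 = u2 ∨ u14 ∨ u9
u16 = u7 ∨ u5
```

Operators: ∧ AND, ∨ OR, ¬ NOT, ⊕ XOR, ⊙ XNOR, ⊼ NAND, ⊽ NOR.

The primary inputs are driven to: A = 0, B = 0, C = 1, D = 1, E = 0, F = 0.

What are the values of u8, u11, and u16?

u8 = 0, u11 = 0, u16 = 0

u1 = A AND D = 0 AND 1 = 0
u2 = B XOR E = 0 XOR 0 = 0
u3 = C XOR F = 1 XOR 0 = 1
u4 = u1 OR u2 = 0 OR 0 = 0
u5 = E OR u4 = 0 OR 0 = 0
u6 = u2 AND D AND F = 0 AND 1 AND 0 = 0
u7 = u5 NOR u3 = 0 NOR 1 = 0
u8 = F AND u4 = 0 AND 0 = 0
u11 = u5 AND u6 = 0 AND 0 = 0
u16 = u7 OR u5 = 0 OR 0 = 0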